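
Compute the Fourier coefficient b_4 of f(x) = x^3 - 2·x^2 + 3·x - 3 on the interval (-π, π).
b_4 = (1/π) ∫_{-π}^{π} f(x)·sin(4x) dx.
Evaluate the integral (use parity and integration by parts as needed): b_4 = -π^2/2 - 21/16.

Final answer: -π^2/2 - 21/16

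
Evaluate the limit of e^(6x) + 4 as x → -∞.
Evaluate the dominant behaviour as x → -∞; each term tends to a finite value or vanishes.
Limit = 4.

Final answer: 4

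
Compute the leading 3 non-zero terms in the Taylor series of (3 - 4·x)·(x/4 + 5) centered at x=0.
-x^2 - 77·x/4 + 15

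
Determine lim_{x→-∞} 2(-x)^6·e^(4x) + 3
The product is a 0·∞ indeterminate form at x → -∞.
Rewrite the product as 2(-x)^6 / e^(-4x) (an ∞/∞ form) and apply L'Hôpital, or use the standard hierarchy e^(4|x|) ≫ |(-x)^6| as x → -∞.
The indeterminate product → 0, so the limit = 3.

Final answer: 3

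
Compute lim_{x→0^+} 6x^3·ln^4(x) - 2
The product is a 0·∞ indeterminate form at x → 0⁺.
Rewrite the product as 6·ln^4(x) / x^(-3) and apply L'Hôpital, or use the standard hierarchy x^(-3) ≫ |ln x|^4 as x → 0⁺.
The indeterminate product → 0, so the limit = -2.

Final answer: -2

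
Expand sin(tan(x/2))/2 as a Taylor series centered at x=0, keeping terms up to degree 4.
x^3/96 + x/4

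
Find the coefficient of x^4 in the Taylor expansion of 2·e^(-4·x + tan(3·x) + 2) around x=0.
Expand to order 4: 2·e^(-4·x + tan(3·x) + 2) = -215·x^4·e^(2)/12 + 53·x^3·e^(2)/3 + x^2·e^(2) - 2·x·e^(2) + 2·e^(2) + O(x^5).
The coefficient of x^4 is -215·e^(2)/12.

Final answer: -215·e^(2)/12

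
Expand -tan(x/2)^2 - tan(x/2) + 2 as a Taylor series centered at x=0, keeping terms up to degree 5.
-x^5/240 - x^4/24 - x^3/24 - x^2/4 - x/2 + 2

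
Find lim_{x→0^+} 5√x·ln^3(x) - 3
The product is a 0·∞ indeterminate form at x → 0⁺.
Rewrite the product as 5·ln^3(x) / x^(-1/2) and apply L'Hôpital, or use the standard hierarchy x^(-1/2) ≫ |ln x|^3 as x → 0⁺.
The indeterminate product → 0, so the limit = -3.

Final answer: -3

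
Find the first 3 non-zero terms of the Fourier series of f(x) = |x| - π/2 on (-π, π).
-4·cos(x)/π - 4·cos(3·x)/(9·π) - 4·cos(5·x)/(25·π)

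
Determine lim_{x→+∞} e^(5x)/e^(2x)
This is an ∞/∞ indeterminate form as x → +∞.
Rewrite e^(5x)/e^(2x) = e^((5−2)x) = e^(3x); the exponent coefficient is 3 > 0 so e^(3x) → ∞.
Limit = ∞.

Final answer: ∞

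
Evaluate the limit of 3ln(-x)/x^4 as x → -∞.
This is an ∞/∞ indeterminate form as x → -∞.
Compare growth rates of the dominant terms (exponentials ≫ polynomials ≫ logarithms), or apply L'Hôpital's rule; the quotient → 0.
Limit = 0.

Final answer: 0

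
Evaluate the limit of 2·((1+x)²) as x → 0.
Direct substitution at x = 0 gives 2.

Final answer: 2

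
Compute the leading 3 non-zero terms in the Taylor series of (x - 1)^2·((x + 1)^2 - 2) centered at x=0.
-4·x^2 + 4·x - 1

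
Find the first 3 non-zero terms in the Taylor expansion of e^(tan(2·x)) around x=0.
2·x^2 + 2·x + 1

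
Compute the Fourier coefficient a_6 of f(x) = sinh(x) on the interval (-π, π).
a_6 = (1/π) ∫_{-π}^{π} f(x)·cos(6x) dx.
Evaluate the integral (use parity and integration by parts as needed): a_6 = 0.

Final answer: 0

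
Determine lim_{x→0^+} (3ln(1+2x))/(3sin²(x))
Both numerator and denominator → 0 as x → 0^+; this is a 0/0 indeterminate form.
Expand each to leading order near x = 0: numerator ~ 6·x, denominator ~ 3·x^2.
The limit of the ratio is ∞.

Final answer: ∞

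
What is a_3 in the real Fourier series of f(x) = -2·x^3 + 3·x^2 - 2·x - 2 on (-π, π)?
a_3 = (1/π) ∫_{-π}^{π} f(x)·cos(3x) dx.
Evaluate the integral (use parity and integration by parts as needed): a_3 = -4/3.

Final answer: -4/3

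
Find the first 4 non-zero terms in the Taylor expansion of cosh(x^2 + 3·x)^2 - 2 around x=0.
28·x^4 + 6·x^3 + 9·x^2 - 1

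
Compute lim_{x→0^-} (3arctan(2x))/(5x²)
Both numerator and denominator → 0 as x → 0^-; this is a 0/0 indeterminate form.
Expand each to leading order near x = 0: numerator ~ 6·x, denominator ~ 5·x^2.
The limit of the ratio is -∞.

Final answer: -∞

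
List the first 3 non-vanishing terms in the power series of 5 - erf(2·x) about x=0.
16·x^3/(3·√(π)) - 4·x/√(π) + 5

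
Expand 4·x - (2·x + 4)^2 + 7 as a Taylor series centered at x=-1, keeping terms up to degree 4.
-1 - 4·(x + 1) - 4·(x + 1)^2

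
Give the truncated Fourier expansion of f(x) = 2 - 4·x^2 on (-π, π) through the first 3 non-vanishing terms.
16·cos(x) - 4·cos(2·x) - 4·π^2/3 + 2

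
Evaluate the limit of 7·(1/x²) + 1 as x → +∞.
Evaluate the dominant behaviour as x → +∞; each term tends to a finite value or vanishes.
Limit = 1.

Final answer: 1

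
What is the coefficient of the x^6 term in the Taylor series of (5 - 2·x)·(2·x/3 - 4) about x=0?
Expand to order 6: (5 - 2·x)·(2·x/3 - 4) = -4·x^2/3 + 34·x/3 - 20 + O(x^7).
The coefficient of x^6 is 0.

Final answer: 0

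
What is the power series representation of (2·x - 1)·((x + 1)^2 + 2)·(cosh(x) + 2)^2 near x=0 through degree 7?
6·x^7/5 + 27·x^6/20 + 8·x^5 + 15·x^4/2 + 30·x^3 + 18·x^2 + 36·x - 27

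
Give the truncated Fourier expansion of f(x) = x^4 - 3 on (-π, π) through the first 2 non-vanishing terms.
(48 - 8·π^2)·cos(x) - 3 + π^4/5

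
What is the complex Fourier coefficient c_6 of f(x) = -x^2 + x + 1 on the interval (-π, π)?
Compute the real Fourier coefficients first: a_6 = -1/9, b_6 = -1/3.
Then c_6 = (a_6 − i·b_6)/2 = -1/18 + i/6.

Final answer: -1/18 + i/6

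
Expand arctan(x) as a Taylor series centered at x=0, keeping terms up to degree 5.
x^5/5 - x^3/3 + x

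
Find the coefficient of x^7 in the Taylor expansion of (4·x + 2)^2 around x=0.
Expand to order 7: (4·x + 2)^2 = 16·x^2 + 16·x + 4 + O(x^8).
The coefficient of x^7 is 0.

Final answer: 0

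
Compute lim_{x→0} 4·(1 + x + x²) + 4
Direct substitution at x = 0 gives 8.

Final answer: 8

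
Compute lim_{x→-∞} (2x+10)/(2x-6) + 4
Evaluate the dominant behaviour as x → -∞; each term tends to a finite value or vanishes.
Limit = 5.

Final answer: 5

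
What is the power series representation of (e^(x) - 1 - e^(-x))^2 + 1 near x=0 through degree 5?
-x^5/30 + 4·x^4/3 - 2·x^3/3 + 4·x^2 - 4·x + 2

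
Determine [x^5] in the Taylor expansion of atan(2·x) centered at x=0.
Expand to order 5: atan(2·x) = 32·x^5/5 - 8·x^3/3 + 2·x + O(x^6).
The coefficient of x^5 is 32/5.

Final answer: 32/5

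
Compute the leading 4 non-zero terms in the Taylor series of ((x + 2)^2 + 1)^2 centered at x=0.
8·x^3 + 26·x^2 + 40·x + 25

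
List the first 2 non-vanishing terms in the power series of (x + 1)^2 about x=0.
2·x + 1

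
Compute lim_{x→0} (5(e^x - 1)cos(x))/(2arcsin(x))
Both numerator and denominator → 0 as x → 0; this is a 0/0 indeterminate form.
Expand each to leading order near x = 0: numerator ~ 5·x, denominator ~ 2·x.
The limit of the ratio is 5/2.

Final answer: 5/2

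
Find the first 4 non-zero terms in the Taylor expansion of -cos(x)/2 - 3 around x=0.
x^6/1440 - x^4/48 + x^2/4 - 7/2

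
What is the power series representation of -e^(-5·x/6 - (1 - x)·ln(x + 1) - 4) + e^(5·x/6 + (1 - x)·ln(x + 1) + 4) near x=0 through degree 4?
x^4·(-193705·e^(-4)/31104 + 601·e^(4)/31104) + x^3·(-1153·e^(4)/1296 + 5975·e^(-4)/1296) + x^2·(-229·e^(-4)/72 + 13·e^(4)/72) + x·(11·e^(-4)/6 + 11·e^(4)/6) - e^(-4) + e^(4)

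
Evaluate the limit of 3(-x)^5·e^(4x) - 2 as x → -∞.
The product is a 0·∞ indeterminate form at x → -∞.
Rewrite the product as 3(-x)^5 / e^(-4x) (an ∞/∞ form) and apply L'Hôpital, or use the standard hierarchy e^(4|x|) ≫ |(-x)^5| as x → -∞.
The indeterminate product → 0, so the limit = -2.

Final answer: -2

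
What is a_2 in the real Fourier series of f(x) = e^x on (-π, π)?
a_2 = (1/π) ∫_{-π}^{π} f(x)·cos(2x) dx.
Evaluate the integral (use parity and integration by parts as needed): a_2 = (-1 + e^(2·π))·e^(-π)/(5·π).

Final answer: (-1 + e^(2·π))·e^(-π)/(5·π)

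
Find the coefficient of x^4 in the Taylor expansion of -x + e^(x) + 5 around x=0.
Expand to order 4: -x + e^(x) + 5 = x^4/24 + x^3/6 + x^2/2 + 6 + O(x^5).
The coefficient of x^4 is 1/24.

Final answer: 1/24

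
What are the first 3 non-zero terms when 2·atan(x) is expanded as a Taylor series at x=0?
2·x^5/5 - 2·x^3/3 + 2·x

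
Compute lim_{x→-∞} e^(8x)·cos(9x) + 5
Evaluate the dominant behaviour as x → -∞; each term tends to a finite value or vanishes.
Limit = 5.

Final answer: 5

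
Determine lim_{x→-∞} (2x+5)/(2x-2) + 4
Evaluate the dominant behaviour as x → -∞; each term tends to a finite value or vanishes.
Limit = 5.

Final answer: 5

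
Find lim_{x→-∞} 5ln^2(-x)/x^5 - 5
The quotient is an ∞/∞ indeterminate form as x → -∞.
Compare growth rates of the dominant terms (exponentials ≫ polynomials ≫ logarithms), or apply L'Hôpital's rule; the quotient → 0.
Adding the constant: 0 - 5 = -5. Limit = -5.

Final answer: -5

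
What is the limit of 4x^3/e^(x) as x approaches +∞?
This is an ∞/∞ indeterminate form as x → +∞.
The exponential denominator e^(x) dominates the polynomial numerator (e^x ≫ x^3 as x → ∞), so the quotient → 0.
Limit = 0.

Final answer: 0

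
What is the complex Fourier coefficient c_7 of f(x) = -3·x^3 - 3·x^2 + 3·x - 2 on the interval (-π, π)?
Compute the real Fourier coefficients first: a_7 = 12/49, b_7 = 330/343 - 6·π^2/7.
Then c_7 = (a_7 − i·b_7)/2 = 6/49 - 165·i/343 + 3·i·π^2/7.

Final answer: 6/49 - 165·i/343 + 3·i·π^2/7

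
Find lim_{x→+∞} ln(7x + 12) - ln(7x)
This is an ∞ − ∞ indeterminate form.
Combine the logarithms: ln(7x+12) − ln(7x) = ln((7x+12)/(7x)) = ln(1 + 12/(7x)) → ln(1) = 0.
Limit = 0.

Final answer: 0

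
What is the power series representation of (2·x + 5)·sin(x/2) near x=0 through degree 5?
x^5/768 - x^4/24 - 5·x^3/48 + x^2 + 5·x/2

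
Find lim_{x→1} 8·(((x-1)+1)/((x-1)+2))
Direct substitution at x = 1 gives 4.

Final answer: 4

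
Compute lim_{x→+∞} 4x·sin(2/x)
As x → +∞: let u = 2/x → 0⁺; then 4·x·sin(2/x) = 4·2·sin(u)/u → 4·2·1 = 8.
Limit = 8.

Final answer: 8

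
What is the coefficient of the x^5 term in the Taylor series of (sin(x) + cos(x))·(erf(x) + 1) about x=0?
Expand to order 5: (sin(x) + cos(x))·(erf(x) + 1) = x^5·(1/120 + 37/(60·√(π))) + x^4·(1/24 - 1/√(π)) + x^3·(-5/(3·√(π)) - 1/6) + x^2·(-1/2 + 2/√(π)) + x·(1 + 2/√(π)) + 1 + O(x^6).
The coefficient of x^5 is 1/120 + 37/(60·√(π)).

Final answer: 1/120 + 37/(60·√(π))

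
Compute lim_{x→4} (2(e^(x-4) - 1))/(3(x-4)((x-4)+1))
Both numerator and denominator → 0 as x → 4; this is a 0/0 indeterminate form.
Expand each to leading order near x = 4: numerator ~ 2·(x - 4), denominator ~ 3·(x - 4).
The limit of the ratio is 2/3.

Final answer: 2/3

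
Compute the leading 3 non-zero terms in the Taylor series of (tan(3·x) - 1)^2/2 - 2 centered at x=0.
9·x^2/2 - 3·x - 3/2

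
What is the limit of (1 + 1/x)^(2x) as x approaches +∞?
As x → +∞: write (1 + 1/x)^(2x) = ((1 + 1/x)^x)^2 → (e^1)^2 = e^2.
Limit = e^(2).

Final answer: e^(2)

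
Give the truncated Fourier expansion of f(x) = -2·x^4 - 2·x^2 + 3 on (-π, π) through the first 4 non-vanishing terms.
(-88 + 16·π^2)·cos(x) + (4 - 4·π^2)·cos(2·x) + (-8/27 + 16·π^2/9)·cos(3·x) - 2·π^4/5 - 2·π^2/3 + 3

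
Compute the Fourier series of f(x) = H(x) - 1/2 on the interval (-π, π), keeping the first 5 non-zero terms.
2·sin(x)/π + 2·sin(3·x)/(3·π) + 2·sin(5·x)/(5·π) + 2·sin(7·x)/(7·π) + 2·sin(9·x)/(9·π)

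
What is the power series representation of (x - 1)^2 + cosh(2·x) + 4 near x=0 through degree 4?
2·x^4/3 + 3·x^2 - 2·x + 6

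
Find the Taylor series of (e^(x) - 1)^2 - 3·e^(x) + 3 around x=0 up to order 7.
41·x^7/1680 + 59·x^6/720 + 9·x^5/40 + 11·x^4/24 + x^3/2 - x^2/2 - 3·x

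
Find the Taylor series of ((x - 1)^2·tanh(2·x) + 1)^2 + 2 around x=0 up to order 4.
24·x^4 - 52·x^3/3 - 4·x^2 + 4·x + 3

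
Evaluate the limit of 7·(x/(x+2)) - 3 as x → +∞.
Evaluate the dominant behaviour as x → +∞; each term tends to a finite value or vanishes.
Limit = 4.

Final answer: 4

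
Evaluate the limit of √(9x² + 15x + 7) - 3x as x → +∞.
As x → +∞: multiply by the conjugate to get (15x+7)/(√(9x²+15x+7)+3x); the denominator ~ 6x, so the limit is 15/6 = 5/2.
Limit = 5/2.

Final answer: 5/2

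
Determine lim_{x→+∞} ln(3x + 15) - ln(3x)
This is an ∞ − ∞ indeterminate form.
Combine the logarithms: ln(3x+15) − ln(3x) = ln((3x+15)/(3x)) = ln(1 + 15/(3x)) → ln(1) = 0.
Limit = 0.

Final answer: 0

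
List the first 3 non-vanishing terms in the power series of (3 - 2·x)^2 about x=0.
4·x^2 - 12·x + 9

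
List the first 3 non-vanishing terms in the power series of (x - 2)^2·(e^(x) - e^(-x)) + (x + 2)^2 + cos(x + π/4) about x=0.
x^2·(-7 - √(2)/4) + x·(12 - √(2)/2) + √(2)/2 + 4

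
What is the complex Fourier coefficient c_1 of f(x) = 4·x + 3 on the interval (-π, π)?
Compute the real Fourier coefficients first: a_1 = 0, b_1 = 8.
Then c_1 = (a_1 − i·b_1)/2 = -4·i.

Final answer: -4·i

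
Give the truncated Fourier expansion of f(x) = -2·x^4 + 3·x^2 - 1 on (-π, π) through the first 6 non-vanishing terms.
(-108 + 16·π^2)·cos(x) + (9 - 4·π^2)·cos(2·x) + (-68/27 + 16·π^2/9)·cos(3·x) + (9/8 - π^2)·cos(4·x) + (-396/625 + 16·π^2/25)·cos(5·x) - 2·π^4/5 - 1 + π^2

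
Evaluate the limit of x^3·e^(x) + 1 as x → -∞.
The product is a 0·∞ indeterminate form at x → -∞.
Rewrite the product as x^3 / e^(-x) (an ∞/∞ form) and apply L'Hôpital, or use the standard hierarchy e^(|x|) ≫ |x^3| as x → -∞.
The indeterminate product → 0, so the limit = 1.

Final answer: 1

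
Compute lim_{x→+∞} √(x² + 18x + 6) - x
This is an ∞ − ∞ indeterminate form.
Multiply and divide by the conjugate √(x²+18x + 6) + x; the x² terms cancel, leaving (18x + 6)/(√(x²+18x + 6)+x) → 18/2 = 9.
Limit = 9.

Final answer: 9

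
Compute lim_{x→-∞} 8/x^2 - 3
Evaluate the dominant behaviour as x → -∞; each term tends to a finite value or vanishes.
Limit = -3.

Final answer: -3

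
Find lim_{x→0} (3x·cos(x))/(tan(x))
Both numerator and denominator → 0 as x → 0; this is a 0/0 indeterminate form.
Expand each to leading order near x = 0: numerator ~ 3·x, denominator ~ x.
The limit of the ratio is 3.

Final answer: 3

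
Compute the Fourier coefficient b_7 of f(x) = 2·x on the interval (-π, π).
b_7 = (1/π) ∫_{-π}^{π} f(x)·sin(7x) dx.
Evaluate the integral (use parity and integration by parts as needed): b_7 = 4/7.

Final answer: 4/7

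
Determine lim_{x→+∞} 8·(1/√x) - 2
Evaluate the dominant behaviour as x → +∞; each term tends to a finite value or vanishes.
Limit = -2.

Final answer: -2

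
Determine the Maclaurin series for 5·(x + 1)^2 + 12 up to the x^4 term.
5·x^2 + 10·x + 17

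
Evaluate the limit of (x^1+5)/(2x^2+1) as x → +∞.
This is an ∞/∞ indeterminate form as x → +∞.
Divide numerator and denominator by x^2 and let the lower-order terms vanish; the numerator's degree 1 is below the denominator's degree 2, so the quotient → 0.
Limit = 0.

Final answer: 0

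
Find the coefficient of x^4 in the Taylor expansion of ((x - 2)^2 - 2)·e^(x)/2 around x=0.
Expand to order 4: ((x - 2)^2 - 2)·e^(x)/2 = -x^4/24 - x^3/3 - x^2 - x + 1 + O(x^5).
The coefficient of x^4 is -1/24.

Final answer: -1/24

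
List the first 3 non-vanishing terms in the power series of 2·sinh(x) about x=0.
x^5/60 + x^3/3 + 2·x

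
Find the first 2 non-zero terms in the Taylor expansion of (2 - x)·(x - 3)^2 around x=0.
18 - 21·x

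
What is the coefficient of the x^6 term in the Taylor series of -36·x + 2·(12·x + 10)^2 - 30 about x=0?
Expand to order 6: -36·x + 2·(12·x + 10)^2 - 30 = 288·x^2 + 444·x + 170 + O(x^7).
The coefficient of x^6 is 0.

Final answer: 0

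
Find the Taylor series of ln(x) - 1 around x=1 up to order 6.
-1 + (x - 1) - (x - 1)^2/2 + (x - 1)^3/3 - (x - 1)^4/4 + (x - 1)^5/5 - (x - 1)^6/6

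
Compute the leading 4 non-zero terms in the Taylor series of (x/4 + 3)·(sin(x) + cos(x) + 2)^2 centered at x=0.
-13·x^3/2 - 9·x^2/2 + 81·x/4 + 27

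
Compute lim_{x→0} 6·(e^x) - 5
Direct substitution at x = 0 gives 1.

Final answer: 1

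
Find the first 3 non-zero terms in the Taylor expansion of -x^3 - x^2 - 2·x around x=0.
-x^3 - x^2 - 2·x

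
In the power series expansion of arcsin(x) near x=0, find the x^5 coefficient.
Expand to order 5: arcsin(x) = 3·x^5/40 + x^3/6 + x + O(x^6).
The coefficient of x^5 is 3/40.

Final answer: 3/40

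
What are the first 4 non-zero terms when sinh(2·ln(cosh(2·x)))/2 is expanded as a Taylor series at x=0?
-3904·x^8/315 + 304·x^6/45 - 4·x^4/3 + 2·x^2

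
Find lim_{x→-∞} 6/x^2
Evaluate the dominant behaviour as x → -∞; each term tends to a finite value or vanishes.
Limit = 0.

Final answer: 0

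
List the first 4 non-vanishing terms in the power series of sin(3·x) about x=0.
-243·x^7/560 + 81·x^5/40 - 9·x^3/2 + 3·x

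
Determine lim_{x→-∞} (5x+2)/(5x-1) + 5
Evaluate the dominant behaviour as x → -∞; each term tends to a finite value or vanishes.
Limit = 6.

Final answer: 6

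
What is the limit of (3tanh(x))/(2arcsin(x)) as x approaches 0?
Both numerator and denominator → 0 as x → 0; this is a 0/0 indeterminate form.
Expand each to leading order near x = 0: numerator ~ 3·x, denominator ~ 2·x.
The limit of the ratio is 3/2.

Final answer: 3/2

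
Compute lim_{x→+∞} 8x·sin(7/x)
As x → +∞: let u = 7/x → 0⁺; then 8·x·sin(7/x) = 8·7·sin(u)/u → 8·7·1 = 56.
Limit = 56.

Final answer: 56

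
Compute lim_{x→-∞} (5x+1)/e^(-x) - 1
The quotient is an ∞/∞ indeterminate form as x → -∞.
Compare growth rates of the dominant terms (exponentials ≫ polynomials ≫ logarithms), or apply L'Hôpital's rule; the quotient → 0.
Adding the constant: 0 - 1 = -1. Limit = -1.

Final answer: -1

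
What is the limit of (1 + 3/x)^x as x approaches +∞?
As x → +∞: this is the defining limit (1 + 3/x)^x → e^3.
Limit = e^(3).

Final answer: e^(3)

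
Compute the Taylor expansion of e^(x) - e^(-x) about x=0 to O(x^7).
x^5/60 + x^3/3 + 2·x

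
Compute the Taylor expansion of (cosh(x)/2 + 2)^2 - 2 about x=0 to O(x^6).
x^4/6 + 5·x^2/4 + 17/4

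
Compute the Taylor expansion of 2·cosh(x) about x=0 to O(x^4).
x^2 + 2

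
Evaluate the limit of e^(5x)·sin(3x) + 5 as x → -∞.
Evaluate the dominant behaviour as x → -∞; each term tends to a finite value or vanishes.
Limit = 5.

Final answer: 5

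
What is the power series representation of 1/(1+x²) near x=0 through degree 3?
1 - x^2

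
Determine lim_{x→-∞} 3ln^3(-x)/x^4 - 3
The quotient is an ∞/∞ indeterminate form as x → -∞.
Compare growth rates of the dominant terms (exponentials ≫ polynomials ≫ logarithms), or apply L'Hôpital's rule; the quotient → 0.
Adding the constant: 0 - 3 = -3. Limit = -3.

Final answer: -3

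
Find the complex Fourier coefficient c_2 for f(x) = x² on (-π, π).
Compute the real Fourier coefficients first: a_2 = 1, b_2 = 0.
Then c_2 = (a_2 − i·b_2)/2 = 1/2.

Final answer: 1/2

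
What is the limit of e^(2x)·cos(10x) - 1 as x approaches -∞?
Evaluate the dominant behaviour as x → -∞; each term tends to a finite value or vanishes.
Limit = -1.

Final answer: -1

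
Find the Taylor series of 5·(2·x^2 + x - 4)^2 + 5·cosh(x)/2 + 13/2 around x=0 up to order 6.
x^6/288 + 965·x^4/48 + 20·x^3 - 295·x^2/4 - 40·x + 89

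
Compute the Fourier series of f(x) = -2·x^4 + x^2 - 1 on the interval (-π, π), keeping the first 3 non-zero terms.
(-100 + 16·π^2)·cos(x) + (7 - 4·π^2)·cos(2·x) - 2·π^4/5 - 1 + π^2/3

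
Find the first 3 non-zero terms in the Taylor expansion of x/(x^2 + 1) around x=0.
x^5 - x^3 + x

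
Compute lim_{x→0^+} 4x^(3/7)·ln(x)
This is a 0·∞ indeterminate form at x → 0⁺.
Rewrite the product as 4·ln(x) / x^(-3/7) and apply L'Hôpital, or use the standard hierarchy x^(-3/7) ≫ |ln x| as x → 0⁺.
The indeterminate product → 0, so the limit = 0.

Final answer: 0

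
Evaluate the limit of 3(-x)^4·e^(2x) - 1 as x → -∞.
The product is a 0·∞ indeterminate form at x → -∞.
Rewrite the product as 3(-x)^4 / e^(-2x) (an ∞/∞ form) and apply L'Hôpital, or use the standard hierarchy e^(2|x|) ≫ |(-x)^4| as x → -∞.
The indeterminate product → 0, so the limit = -1.

Final answer: -1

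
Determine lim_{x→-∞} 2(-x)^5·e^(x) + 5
The product is a 0·∞ indeterminate form at x → -∞.
Rewrite the product as 2(-x)^5 / e^(-x) (an ∞/∞ form) and apply L'Hôpital, or use the standard hierarchy e^(|x|) ≫ |(-x)^5| as x → -∞.
The indeterminate product → 0, so the limit = 5.

Final answer: 5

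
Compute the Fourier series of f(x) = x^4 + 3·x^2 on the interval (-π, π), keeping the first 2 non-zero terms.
(36 - 8·π^2)·cos(x) + π^2 + π^4/5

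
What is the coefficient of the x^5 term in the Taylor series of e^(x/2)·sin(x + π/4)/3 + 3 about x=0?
Expand to order 5: e^(x/2)·sin(x + π/4)/3 + 3 = √(2)·x^5/7680 - 31·√(2)·x^4/2304 - 13·√(2)·x^3/288 + √(2)·x^2/48 + √(2)·x/4 + √(2)/6 + 3 + O(x^6).
The coefficient of x^5 is √(2)/7680.

Final answer: √(2)/7680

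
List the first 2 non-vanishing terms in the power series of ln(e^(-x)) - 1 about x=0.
-x - 1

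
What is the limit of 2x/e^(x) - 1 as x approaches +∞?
The quotient is an ∞/∞ indeterminate form as x → +∞.
The exponential denominator e^(x) dominates the polynomial numerator (e^x ≫ x as x → ∞), so the quotient → 0.
Adding the constant: 0 - 1 = -1. Limit = -1.

Final answer: -1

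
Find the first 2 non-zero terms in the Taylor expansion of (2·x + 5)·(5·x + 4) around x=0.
33·x + 20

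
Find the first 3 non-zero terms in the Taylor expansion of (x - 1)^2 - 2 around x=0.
x^2 - 2·x - 1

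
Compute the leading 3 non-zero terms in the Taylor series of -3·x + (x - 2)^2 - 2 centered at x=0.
x^2 - 7·x + 2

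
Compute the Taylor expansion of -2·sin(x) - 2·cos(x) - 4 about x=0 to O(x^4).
x^3/3 + x^2 - 2·x - 6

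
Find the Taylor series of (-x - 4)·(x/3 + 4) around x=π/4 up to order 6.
-16 - 4·π/3 - π^2/48 + (-16/3 - π/6)·(x - π/4) - (x - π/4)^2/3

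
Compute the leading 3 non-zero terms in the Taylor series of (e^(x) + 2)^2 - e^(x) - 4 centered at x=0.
7·x^2/2 + 5·x + 4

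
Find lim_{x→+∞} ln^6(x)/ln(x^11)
This is an ∞/∞ indeterminate form as x → +∞.
Write ln(x^11) = 11·ln(x), reducing the quotient to ln^5(x)/11 → ∞.
Limit = ∞.

Final answer: ∞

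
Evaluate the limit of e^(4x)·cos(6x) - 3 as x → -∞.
Evaluate the dominant behaviour as x → -∞; each term tends to a finite value or vanishes.
Limit = -3.

Final answer: -3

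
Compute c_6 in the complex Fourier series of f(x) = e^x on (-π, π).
Compute the real Fourier coefficients first: a_6 = (-1 + e^(2·π))·e^(-π)/(37·π), b_6 = (6 - 6·e^(2·π))·e^(-π)/(37·π).
Then c_6 = (a_6 − i·b_6)/2 = -e^(-π)/(74·π) + e^(π)/(74·π) - 3·i·e^(-π)/(37·π) + 3·i·e^(π)/(37·π).

Final answer: -e^(-π)/(74·π) + e^(π)/(74·π) - 3·i·e^(-π)/(37·π) + 3·i·e^(π)/(37·π)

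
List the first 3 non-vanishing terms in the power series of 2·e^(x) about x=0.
x^2 + 2·x + 2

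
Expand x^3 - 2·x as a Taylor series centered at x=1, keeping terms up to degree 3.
-1 + (x - 1) + 3·(x - 1)^2 + (x - 1)^3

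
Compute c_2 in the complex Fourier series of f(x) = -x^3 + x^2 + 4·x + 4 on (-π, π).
Compute the real Fourier coefficients first: a_2 = 1, b_2 = -11/2 + π^2.
Then c_2 = (a_2 − i·b_2)/2 = 1/2 - i·π^2/2 + 11·i/4.

Final answer: 1/2 - i·π^2/2 + 11·i/4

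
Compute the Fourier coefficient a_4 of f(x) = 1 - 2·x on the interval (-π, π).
a_4 = (1/π) ∫_{-π}^{π} f(x)·cos(4x) dx.
Evaluate the integral (use parity and integration by parts as needed): a_4 = 0.

Final answer: 0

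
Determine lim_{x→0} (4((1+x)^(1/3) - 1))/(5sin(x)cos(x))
Both numerator and denominator → 0 as x → 0; this is a 0/0 indeterminate form.
Expand each to leading order near x = 0: numerator ~ 4·x/3, denominator ~ 5·x.
The limit of the ratio is 4/15.

Final answer: 4/15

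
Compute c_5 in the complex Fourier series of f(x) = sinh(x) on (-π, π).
Compute the real Fourier coefficients first: a_5 = 0, b_5 = 5·sinh(π)/(13·π).
Then c_5 = (a_5 − i·b_5)/2 = -5·i·sinh(π)/(26·π).

Final answer: -5·i·sinh(π)/(26·π)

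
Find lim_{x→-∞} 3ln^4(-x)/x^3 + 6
The quotient is an ∞/∞ indeterminate form as x → -∞.
Compare growth rates of the dominant terms (exponentials ≫ polynomials ≫ logarithms), or apply L'Hôpital's rule; the quotient → 0.
Adding the constant: 0 + 6 = 6. Limit = 6.

Final answer: 6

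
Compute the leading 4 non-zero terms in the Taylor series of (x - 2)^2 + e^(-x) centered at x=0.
-x^3/6 + 3·x^2/2 - 5·x + 5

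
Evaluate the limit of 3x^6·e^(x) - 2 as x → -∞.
The product is a 0·∞ indeterminate form at x → -∞.
Rewrite the product as 3x^6 / e^(-x) (an ∞/∞ form) and apply L'Hôpital, or use the standard hierarchy e^(|x|) ≫ |x^6| as x → -∞.
The indeterminate product → 0, so the limit = -2.

Final answer: -2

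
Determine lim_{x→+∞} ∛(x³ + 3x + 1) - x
This is an ∞ − ∞ indeterminate form.
Multiply by (A² + AB + B²)/(A² + AB + B²) where A = ∛(x³+3x + 1), B = x to use A³ − B³ = (A−B)(A²+AB+B²); the x³ terms cancel, leaving (3x + 1)/(A²+AB+B²) with denominator ~ 3x², so the limit is 0.
Limit = 0.

Final answer: 0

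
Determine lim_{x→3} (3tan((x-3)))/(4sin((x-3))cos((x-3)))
Both numerator and denominator → 0 as x → 3; this is a 0/0 indeterminate form.
Expand each to leading order near x = 3: numerator ~ 3·(x - 3), denominator ~ 4·(x - 3).
The limit of the ratio is 3/4.

Final answer: 3/4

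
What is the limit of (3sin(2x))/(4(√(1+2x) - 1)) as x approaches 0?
Both numerator and denominator → 0 as x → 0; this is a 0/0 indeterminate form.
Expand each to leading order near x = 0: numerator ~ 6·x, denominator ~ 4·x.
The limit of the ratio is 3/2.

Final answer: 3/2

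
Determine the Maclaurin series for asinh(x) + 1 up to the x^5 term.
3·x^5/40 - x^3/6 + x + 1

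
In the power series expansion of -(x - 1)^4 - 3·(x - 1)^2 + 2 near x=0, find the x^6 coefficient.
Expand to order 6: -(x - 1)^4 - 3·(x - 1)^2 + 2 = -x^4 + 4·x^3 - 9·x^2 + 10·x - 2 + O(x^7).
The coefficient of x^6 is 0.

Final answer: 0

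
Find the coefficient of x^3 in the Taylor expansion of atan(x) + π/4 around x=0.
Expand to order 3: atan(x) + π/4 = -x^3/3 + x + π/4 + O(x^4).
The coefficient of x^3 is -1/3.

Final answer: -1/3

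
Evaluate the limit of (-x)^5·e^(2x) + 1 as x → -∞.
The product is a 0·∞ indeterminate form at x → -∞.
Rewrite the product as (-x)^5 / e^(-2x) (an ∞/∞ form) and apply L'Hôpital, or use the standard hierarchy e^(2|x|) ≫ |(-x)^5| as x → -∞.
The indeterminate product → 0, so the limit = 1.

Final answer: 1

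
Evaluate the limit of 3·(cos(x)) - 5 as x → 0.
Direct substitution at x = 0 gives -2.

Final answer: -2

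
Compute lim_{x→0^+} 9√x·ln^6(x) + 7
The product is a 0·∞ indeterminate form at x → 0⁺.
Rewrite the product as 9·ln^6(x) / x^(-1/2) and apply L'Hôpital, or use the standard hierarchy x^(-1/2) ≫ |ln x|^6 as x → 0⁺.
The indeterminate product → 0, so the limit = 7.

Final answer: 7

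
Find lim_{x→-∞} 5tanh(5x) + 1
Evaluate the dominant behaviour as x → -∞; each term tends to a finite value or vanishes.
Limit = -4.

Final answer: -4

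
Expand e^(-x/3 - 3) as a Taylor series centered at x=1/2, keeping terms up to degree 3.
e^(-19/6) - e^(-19/6)·(x - 1/2)/3 + e^(-19/6)·(x - 1/2)^2/18 - e^(-19/6)·(x - 1/2)^3/162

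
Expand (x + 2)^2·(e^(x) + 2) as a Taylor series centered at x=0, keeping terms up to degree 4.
4·x^4/3 + 11·x^3/3 + 9·x^2 + 16·x + 12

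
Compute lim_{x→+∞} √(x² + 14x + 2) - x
This is an ∞ − ∞ indeterminate form.
Multiply and divide by the conjugate √(x²+14x + 2) + x; the x² terms cancel, leaving (14x + 2)/(√(x²+14x + 2)+x) → 14/2 = 7.
Limit = 7.

Final answer: 7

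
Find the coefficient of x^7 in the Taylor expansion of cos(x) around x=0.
Expand to order 7: cos(x) = -x^6/720 + x^4/24 - x^2/2 + 1 + O(x^8).
The coefficient of x^7 is 0.

Final answer: 0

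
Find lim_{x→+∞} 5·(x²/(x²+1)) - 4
Evaluate the dominant behaviour as x → +∞; each term tends to a finite value or vanishes.
Limit = 1.

Final answer: 1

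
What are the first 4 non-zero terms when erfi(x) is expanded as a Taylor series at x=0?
x^7/(21·√(π)) + x^5/(5·√(π)) + 2·x^3/(3·√(π)) + 2·x/√(π)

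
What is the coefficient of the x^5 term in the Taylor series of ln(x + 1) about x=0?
Expand to order 5: ln(x + 1) = x^5/5 - x^4/4 + x^3/3 - x^2/2 + x + O(x^6).
The coefficient of x^5 is 1/5.

Final answer: 1/5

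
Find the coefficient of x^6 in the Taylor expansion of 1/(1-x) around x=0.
Expand to order 6: 1/(1-x) = x^6 + x^5 + x^4 + x^3 + x^2 + x + 1 + O(x^7).
The coefficient of x^6 is 1.

Final answer: 1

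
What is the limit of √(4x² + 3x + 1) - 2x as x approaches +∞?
As x → +∞: multiply by the conjugate to get (3x+1)/(√(4x²+3x+1)+2x); the denominator ~ 4x, so the limit is 3/4.
Limit = 3/4.

Final answer: 3/4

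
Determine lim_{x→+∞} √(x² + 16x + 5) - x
This is an ∞ − ∞ indeterminate form.
Multiply and divide by the conjugate √(x²+16x + 5) + x; the x² terms cancel, leaving (16x + 5)/(√(x²+16x + 5)+x) → 16/2 = 8.
Limit = 8.

Final answer: 8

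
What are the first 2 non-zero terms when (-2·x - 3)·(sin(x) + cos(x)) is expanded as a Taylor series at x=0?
-5·x - 3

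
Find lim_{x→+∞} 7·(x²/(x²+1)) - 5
Evaluate the dominant behaviour as x → +∞; each term tends to a finite value or vanishes.
Limit = 2.

Final answer: 2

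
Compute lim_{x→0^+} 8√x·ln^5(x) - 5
The product is a 0·∞ indeterminate form at x → 0⁺.
Rewrite the product as 8·ln^5(x) / x^(-1/2) and apply L'Hôpital, or use the standard hierarchy x^(-1/2) ≫ |ln x|^5 as x → 0⁺.
The indeterminate product → 0, so the limit = -5.

Final answer: -5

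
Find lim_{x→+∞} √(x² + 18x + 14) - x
This is an ∞ − ∞ indeterminate form.
Multiply and divide by the conjugate √(x²+18x + 14) + x; the x² terms cancel, leaving (18x + 14)/(√(x²+18x + 14)+x) → 18/2 = 9.
Limit = 9.

Final answer: 9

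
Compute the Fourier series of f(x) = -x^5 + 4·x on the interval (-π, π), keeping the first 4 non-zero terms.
(-232 - 2·π^4 + 40·π^2)·sin(x) + (-5·π^2 + 7/2 + π^4)·sin(2·x) + (-2·π^4/3 + 136/81 + 40·π^2/27)·sin(3·x) + (-5·π^2/8 - 113/64 + π^4/2)·sin(4·x)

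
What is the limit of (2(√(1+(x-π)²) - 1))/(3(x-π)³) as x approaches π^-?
Both numerator and denominator → 0 as x → π^-; this is a 0/0 indeterminate form.
Expand each to leading order near x = π: numerator ~ (x - π)^2, denominator ~ 3·(x - π)^3.
The limit of the ratio is -∞.

Final answer: -∞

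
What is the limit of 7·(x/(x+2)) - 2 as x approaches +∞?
Evaluate the dominant behaviour as x → +∞; each term tends to a finite value or vanishes.
Limit = 5.

Final answer: 5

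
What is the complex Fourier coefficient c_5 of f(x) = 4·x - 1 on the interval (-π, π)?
Compute the real Fourier coefficients first: a_5 = 0, b_5 = 8/5.
Then c_5 = (a_5 − i·b_5)/2 = -4·i/5.

Final answer: -4·i/5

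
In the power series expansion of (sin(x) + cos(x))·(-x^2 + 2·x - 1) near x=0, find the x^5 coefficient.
Expand to order 5: (sin(x) + cos(x))·(-x^2 + 2·x - 1) = 29·x^5/120 + x^4/8 - 11·x^3/6 + 3·x^2/2 + x - 1 + O(x^6).
The coefficient of x^5 is 29/120.

Final answer: 29/120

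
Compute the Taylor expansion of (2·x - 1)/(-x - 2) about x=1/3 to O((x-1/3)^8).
1/7 - 45·(x - 1/3)/49 + 135·(x - 1/3)^2/343 - 405·(x - 1/3)^3/2401 + 1215·(x - 1/3)^4/16807 - 3645·(x - 1/3)^5/117649 + 10935·(x - 1/3)^6/823543 - 32805·(x - 1/3)^7/5764801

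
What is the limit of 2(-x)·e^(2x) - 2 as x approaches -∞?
The product is a 0·∞ indeterminate form at x → -∞.
Rewrite the product as 2(-x) / e^(-2x) (an ∞/∞ form) and apply L'Hôpital, or use the standard hierarchy e^(2|x|) ≫ |(-x)| as x → -∞.
The indeterminate product → 0, so the limit = -2.

Final answer: -2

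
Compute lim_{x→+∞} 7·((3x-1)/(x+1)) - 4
Evaluate the dominant behaviour as x → +∞; each term tends to a finite value or vanishes.
Limit = 17.

Final answer: 17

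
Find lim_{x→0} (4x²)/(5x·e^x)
Both numerator and denominator → 0 as x → 0; this is a 0/0 indeterminate form.
Expand each to leading order near x = 0: numerator ~ 4·x^2, denominator ~ 5·x.
The limit of the ratio is 0.

Final answer: 0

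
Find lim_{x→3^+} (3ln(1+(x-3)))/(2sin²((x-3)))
Both numerator and denominator → 0 as x → 3^+; this is a 0/0 indeterminate form.
Expand each to leading order near x = 3: numerator ~ 3·(x - 3), denominator ~ 2·(x - 3)^2.
The limit of the ratio is ∞.

Final answer: ∞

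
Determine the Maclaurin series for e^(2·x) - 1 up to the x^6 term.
4·x^6/45 + 4·x^5/15 + 2·x^4/3 + 4·x^3/3 + 2·x^2 + 2·x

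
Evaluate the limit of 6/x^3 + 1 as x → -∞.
Evaluate the dominant behaviour as x → -∞; each term tends to a finite value or vanishes.
Limit = 1.

Final answer: 1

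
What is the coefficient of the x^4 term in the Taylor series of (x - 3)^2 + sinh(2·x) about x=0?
Expand to order 4: (x - 3)^2 + sinh(2·x) = 4·x^3/3 + x^2 - 4·x + 9 + O(x^5).
The coefficient of x^4 is 0.

Final answer: 0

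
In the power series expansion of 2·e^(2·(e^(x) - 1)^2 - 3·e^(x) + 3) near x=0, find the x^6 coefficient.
Expand to order 6: 2·e^(2·(e^(x) - 1)^2 - 3·e^(x) + 3) = -461·x^6/360 + 2·x^5/5 + 55·x^4/12 - 9·x^3 + 10·x^2 - 6·x + 2 + O(x^7).
The coefficient of x^6 is -461/360.

Final answer: -461/360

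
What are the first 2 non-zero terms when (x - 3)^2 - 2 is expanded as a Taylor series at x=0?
7 - 6·x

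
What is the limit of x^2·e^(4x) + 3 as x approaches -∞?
The product is a 0·∞ indeterminate form at x → -∞.
Rewrite the product as x^2 / e^(-4x) (an ∞/∞ form) and apply L'Hôpital, or use the standard hierarchy e^(4|x|) ≫ |x^2| as x → -∞.
The indeterminate product → 0, so the limit = 3.

Final answer: 3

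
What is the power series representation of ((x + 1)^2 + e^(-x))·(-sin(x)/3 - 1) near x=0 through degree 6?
-23·x^6/2160 + 13·x^5/180 + 5·x^4/72 - 2·x^3/9 - 11·x^2/6 - 5·x/3 - 2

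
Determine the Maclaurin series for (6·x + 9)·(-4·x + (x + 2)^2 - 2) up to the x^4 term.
6·x^3 + 9·x^2 + 12·x + 18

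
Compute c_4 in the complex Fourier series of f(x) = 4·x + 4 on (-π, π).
Compute the real Fourier coefficients first: a_4 = 0, b_4 = -2.
Then c_4 = (a_4 − i·b_4)/2 = i.

Final answer: i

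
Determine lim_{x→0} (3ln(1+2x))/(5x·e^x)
Both numerator and denominator → 0 as x → 0; this is a 0/0 indeterminate form.
Expand each to leading order near x = 0: numerator ~ 6·x, denominator ~ 5·x.
The limit of the ratio is 6/5.

Final answer: 6/5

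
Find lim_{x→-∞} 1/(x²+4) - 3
Evaluate the dominant behaviour as x → -∞; each term tends to a finite value or vanishes.
Limit = -3.

Final answer: -3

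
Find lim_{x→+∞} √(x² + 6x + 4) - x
As x → +∞: multiply by the conjugate to get (6x+4)/(√(x²+6x+4)+x); the denominator ~ 2x, so the limit is 6/2 = 3.
Limit = 3.

Final answer: 3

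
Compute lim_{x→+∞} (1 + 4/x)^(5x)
As x → +∞: write (1 + 4/x)^(5x) = ((1 + 4/x)^x)^5 → (e^4)^5 = e^20.
Limit = e^(20).

Final answer: e^(20)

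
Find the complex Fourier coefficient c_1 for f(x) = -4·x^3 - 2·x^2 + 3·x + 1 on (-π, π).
Compute the real Fourier coefficients first: a_1 = 8, b_1 = 54 - 8·π^2.
Then c_1 = (a_1 − i·b_1)/2 = 4 - 27·i + 4·i·π^2.

Final answer: 4 - 27·i + 4·i·π^2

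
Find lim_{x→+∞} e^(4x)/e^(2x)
This is an ∞/∞ indeterminate form as x → +∞.
Rewrite e^(4x)/e^(2x) = e^((4−2)x) = e^(2x); the exponent coefficient is 2 > 0 so e^(2x) → ∞.
Limit = ∞.

Final answer: ∞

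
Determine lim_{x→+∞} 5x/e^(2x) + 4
The quotient is an ∞/∞ indeterminate form as x → +∞.
The exponential denominator e^(2x) dominates the polynomial numerator (e^x ≫ x as x → ∞), so the quotient → 0.
Adding the constant: 0 + 4 = 4. Limit = 4.

Final answer: 4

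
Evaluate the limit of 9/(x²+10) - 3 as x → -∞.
Evaluate the dominant behaviour as x → -∞; each term tends to a finite value or vanishes.
Limit = -3.

Final answer: -3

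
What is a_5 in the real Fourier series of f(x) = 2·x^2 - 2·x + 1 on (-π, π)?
a_5 = (1/π) ∫_{-π}^{π} f(x)·cos(5x) dx.
Evaluate the integral (use parity and integration by parts as needed): a_5 = -8/25.

Final answer: -8/25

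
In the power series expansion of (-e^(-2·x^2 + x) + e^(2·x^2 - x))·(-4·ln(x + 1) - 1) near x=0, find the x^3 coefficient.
Expand to order 3: (-e^(-2·x^2 + x) + e^(2·x^2 - x))·(-4·ln(x + 1) - 1) = -59·x^3/3 + 4·x^2 + 2·x + O(x^4).
The coefficient of x^3 is -59/3.

Final answer: -59/3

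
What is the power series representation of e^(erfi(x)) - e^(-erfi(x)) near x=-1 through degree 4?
(1 - e^(2·erfi(1)))·e^(-erfi(1)) + (2·e·√(π) + 2·e·√(π)·e^(2·erfi(1)))·e^(-erfi(1))·(x + 1)/π + (-2·π^2·e^(2)·e^(2·erfi(1)) - 2·e·π^(5/2)·e^(2·erfi(1)) - 2·e·π^(5/2) + 2·π^2·e^(2))·e^(-erfi(1))·(x + 1)^2/π^3 + (-12·π^5·e^(2) + 6·e·π^(11/2) + 4·π^(9/2)·e^(3) + 6·e·π^(11/2)·e^(2·erfi(1)) + 4·π^(9/2)·e^(3)·e^(2·erfi(1)) + 12·π^5·e^(2)·e^(2·erfi(1)))·e^(-erfi(1))·(x + 1)^3/(3·π^6) + (-12·π^(17/2)·e^(3)·e^(2·erfi(1)) - 18·π^9·e^(2)·e^(2·erfi(1)) - 2·π^8·e^(4)·e^(2·erfi(1)) - 5·e·π^(19/2)·e^(2·erfi(1)) - 12·π^(17/2)·e^(3) - 5·e·π^(19/2) + 2·π^8·e^(4) + 18·π^9·e^(2))·e^(-erfi(1))·(x + 1)^4/(3·π^10)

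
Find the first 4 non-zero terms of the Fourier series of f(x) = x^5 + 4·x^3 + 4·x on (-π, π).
(-32·π^2 + 2·π^4 + 200)·sin(x) + (-π^4 - 11/2 + π^2)·sin(2·x) + (152/81 + 32·π^2/27 + 2·π^4/3)·sin(3·x) + (-π^4/2 - 11·π^2/8 - 95/64)·sin(4·x)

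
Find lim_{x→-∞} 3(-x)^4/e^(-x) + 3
The quotient is an ∞/∞ indeterminate form as x → -∞.
Compare growth rates of the dominant terms (exponentials ≫ polynomials ≫ logarithms), or apply L'Hôpital's rule; the quotient → 0.
Adding the constant: 0 + 3 = 3. Limit = 3.

Final answer: 3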